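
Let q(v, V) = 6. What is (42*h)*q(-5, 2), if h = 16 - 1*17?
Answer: -252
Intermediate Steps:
h = -1 (h = 16 - 17 = -1)
(42*h)*q(-5, 2) = (42*(-1))*6 = -42*6 = -252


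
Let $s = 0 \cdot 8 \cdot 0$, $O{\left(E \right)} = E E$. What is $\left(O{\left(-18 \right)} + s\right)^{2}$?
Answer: $104976$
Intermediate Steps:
$O{\left(E \right)} = E^{2}$
$s = 0$ ($s = 0 \cdot 0 = 0$)
$\left(O{\left(-18 \right)} + s\right)^{2} = \left(\left(-18\right)^{2} + 0\right)^{2} = \left(324 + 0\right)^{2} = 324^{2} = 104976$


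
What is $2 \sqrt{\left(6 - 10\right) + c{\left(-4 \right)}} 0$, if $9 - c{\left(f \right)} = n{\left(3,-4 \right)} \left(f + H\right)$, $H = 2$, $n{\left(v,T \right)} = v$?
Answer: $0$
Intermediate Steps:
$c{\left(f \right)} = 3 - 3 f$ ($c{\left(f \right)} = 9 - 3 \left(f + 2\right) = 9 - 3 \left(2 + f\right) = 9 - \left(6 + 3 f\right) = 3 - 3 f$)
$2 \sqrt{\left(6 - 10\right) + c{\left(-4 \right)}} 0 = 2 \sqrt{\left(6 - 10\right) + \left(3 - -12\right)} 0 = 2 \sqrt{\left(6 - 10\right) + \left(3 + 12\right)} 0 = 2 \sqrt{-4 + 15} \cdot 0 = 2 \sqrt{11} \cdot 0 = 0$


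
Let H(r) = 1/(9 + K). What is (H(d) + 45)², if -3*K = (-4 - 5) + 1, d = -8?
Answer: 2490084/1225 ≈ 2032.7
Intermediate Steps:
K = 8/3 (K = -((-4 - 5) + 1)/3 = -(-9 + 1)/3 = -⅓*(-8) = 8/3 ≈ 2.6667)
H(r) = 3/35 (H(r) = 1/(9 + 8/3) = 1/(35/3) = 3/35)
(H(d) + 45)² = (3/35 + 45)² = (1578/35)² = 2490084/1225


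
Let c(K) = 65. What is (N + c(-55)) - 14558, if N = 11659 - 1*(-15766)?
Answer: 12932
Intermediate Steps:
N = 27425 (N = 11659 + 15766 = 27425)
(N + c(-55)) - 14558 = (27425 + 65) - 14558 = 27490 - 14558 = 12932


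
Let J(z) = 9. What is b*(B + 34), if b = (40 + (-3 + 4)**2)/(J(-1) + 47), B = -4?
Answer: 615/28 ≈ 21.964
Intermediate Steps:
b = 41/56 (b = (40 + (-3 + 4)**2)/(9 + 47) = (40 + 1**2)/56 = (40 + 1)*(1/56) = 41*(1/56) = 41/56 ≈ 0.73214)
b*(B + 34) = 41*(-4 + 34)/56 = (41/56)*30 = 615/28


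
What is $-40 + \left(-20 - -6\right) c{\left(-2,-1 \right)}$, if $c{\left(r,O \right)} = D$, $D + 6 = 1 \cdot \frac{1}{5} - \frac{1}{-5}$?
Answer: $\frac{192}{5} \approx 38.4$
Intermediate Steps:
$D = - \frac{28}{5}$ ($D = -6 + \left(1 \cdot \frac{1}{5} - \frac{1}{-5}\right) = -6 + \left(1 \cdot \frac{1}{5} - - \frac{1}{5}\right) = -6 + \left(\frac{1}{5} + \frac{1}{5}\right) = -6 + \frac{2}{5} = - \frac{28}{5} \approx -5.6$)
$c{\left(r,O \right)} = - \frac{28}{5}$
$-40 + \left(-20 - -6\right) c{\left(-2,-1 \right)} = -40 + \left(-20 - -6\right) \left(- \frac{28}{5}\right) = -40 + \left(-20 + 6\right) \left(- \frac{28}{5}\right) = -40 - - \frac{392}{5} = -40 + \frac{392}{5} = \frac{192}{5}$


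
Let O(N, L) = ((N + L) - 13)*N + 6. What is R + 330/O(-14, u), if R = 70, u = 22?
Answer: 2825/38 ≈ 74.342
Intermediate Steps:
O(N, L) = 6 + N*(-13 + L + N) (O(N, L) = ((L + N) - 13)*N + 6 = (-13 + L + N)*N + 6 = N*(-13 + L + N) + 6 = 6 + N*(-13 + L + N))
R + 330/O(-14, u) = 70 + 330/(6 + (-14)² - 13*(-14) + 22*(-14)) = 70 + 330/(6 + 196 + 182 - 308) = 70 + 330/76 = 70 + 330*(1/76) = 70 + 165/38 = 2825/38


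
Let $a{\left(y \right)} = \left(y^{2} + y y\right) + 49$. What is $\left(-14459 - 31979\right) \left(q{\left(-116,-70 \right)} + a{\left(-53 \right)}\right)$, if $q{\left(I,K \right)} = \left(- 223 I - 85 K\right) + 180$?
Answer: $-1749087270$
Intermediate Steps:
$q{\left(I,K \right)} = 180 - 223 I - 85 K$
$a{\left(y \right)} = 49 + 2 y^{2}$ ($a{\left(y \right)} = \left(y^{2} + y^{2}\right) + 49 = 2 y^{2} + 49 = 49 + 2 y^{2}$)
$\left(-14459 - 31979\right) \left(q{\left(-116,-70 \right)} + a{\left(-53 \right)}\right) = \left(-14459 - 31979\right) \left(\left(180 - -25868 - -5950\right) + \left(49 + 2 \left(-53\right)^{2}\right)\right) = - 46438 \left(\left(180 + 25868 + 5950\right) + \left(49 + 2 \cdot 2809\right)\right) = - 46438 \left(31998 + \left(49 + 5618\right)\right) = - 46438 \left(31998 + 5667\right) = \left(-46438\right) 37665 = -1749087270$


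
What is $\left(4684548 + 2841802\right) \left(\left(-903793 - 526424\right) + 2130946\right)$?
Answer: $5273931709150$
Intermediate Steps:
$\left(4684548 + 2841802\right) \left(\left(-903793 - 526424\right) + 2130946\right) = 7526350 \left(-1430217 + 2130946\right) = 7526350 \cdot 700729 = 5273931709150$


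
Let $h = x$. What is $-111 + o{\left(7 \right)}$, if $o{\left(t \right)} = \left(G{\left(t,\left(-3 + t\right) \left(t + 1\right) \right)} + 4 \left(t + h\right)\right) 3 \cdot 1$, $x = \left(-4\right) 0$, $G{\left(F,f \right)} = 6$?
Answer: $-9$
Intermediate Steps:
$x = 0$
$h = 0$
$o{\left(t \right)} = 18 + 12 t$ ($o{\left(t \right)} = \left(6 + 4 \left(t + 0\right)\right) 3 \cdot 1 = \left(6 + 4 t\right) 3 = 18 + 12 t$)
$-111 + o{\left(7 \right)} = -111 + \left(18 + 12 \cdot 7\right) = -111 + \left(18 + 84\right) = -111 + 102 = -9$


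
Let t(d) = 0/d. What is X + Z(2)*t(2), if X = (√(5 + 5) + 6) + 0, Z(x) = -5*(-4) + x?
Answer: 6 + √10 ≈ 9.1623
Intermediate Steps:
Z(x) = 20 + x
t(d) = 0
X = 6 + √10 (X = (√10 + 6) + 0 = (6 + √10) + 0 = 6 + √10 ≈ 9.1623)
X + Z(2)*t(2) = (6 + √10) + (20 + 2)*0 = (6 + √10) + 22*0 = (6 + √10) + 0 = 6 + √10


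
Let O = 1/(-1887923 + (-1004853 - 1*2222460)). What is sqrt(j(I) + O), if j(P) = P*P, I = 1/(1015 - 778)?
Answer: sqrt(6469580411203)/606155466 ≈ 0.0041962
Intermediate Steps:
O = -1/5115236 (O = 1/(-1887923 + (-1004853 - 2222460)) = 1/(-1887923 - 3227313) = 1/(-5115236) = -1/5115236 ≈ -1.9549e-7)
I = 1/237 ≈ 0.0042194
j(P) = P**2
sqrt(j(I) + O) = sqrt((1/237)**2 - 1/5115236) = sqrt(1/56169 - 1/5115236) = sqrt(5059067/287317690884) = sqrt(6469580411203)/606155466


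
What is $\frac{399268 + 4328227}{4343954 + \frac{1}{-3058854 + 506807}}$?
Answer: $\frac{12064789432265}{11085974773837} \approx 1.0883$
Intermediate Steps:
$\frac{399268 + 4328227}{4343954 + \frac{1}{-3058854 + 506807}} = \frac{4727495}{4343954 + \frac{1}{-2552047}} = \frac{4727495}{4343954 - \frac{1}{2552047}} = \frac{4727495}{\frac{11085974773837}{2552047}} = 4727495 \cdot \frac{2552047}{11085974773837} = \frac{12064789432265}{11085974773837}$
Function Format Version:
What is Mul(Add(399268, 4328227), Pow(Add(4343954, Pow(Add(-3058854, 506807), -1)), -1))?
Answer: Rational(12064789432265, 11085974773837) ≈ 1.0883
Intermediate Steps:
Mul(Add(399268, 4328227), Pow(Add(4343954, Pow(Add(-3058854, 506807), -1)), -1)) = Mul(4727495, Pow(Add(4343954, Pow(-2552047, -1)), -1)) = Mul(4727495, Pow(Add(4343954, Rational(-1, 2552047)), -1)) = Mul(4727495, Pow(Rational(11085974773837, 2552047), -1)) = Mul(4727495, Rational(2552047, 11085974773837)) = Rational(12064789432265, 11085974773837)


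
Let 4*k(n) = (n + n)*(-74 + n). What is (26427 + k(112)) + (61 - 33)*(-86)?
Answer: 26147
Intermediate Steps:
k(n) = n*(-74 + n)/2 (k(n) = ((n + n)*(-74 + n))/4 = ((2*n)*(-74 + n))/4 = (2*n*(-74 + n))/4 = n*(-74 + n)/2)
(26427 + k(112)) + (61 - 33)*(-86) = (26427 + (½)*112*(-74 + 112)) + (61 - 33)*(-86) = (26427 + (½)*112*38) + 28*(-86) = (26427 + 2128) - 2408 = 28555 - 2408 = 26147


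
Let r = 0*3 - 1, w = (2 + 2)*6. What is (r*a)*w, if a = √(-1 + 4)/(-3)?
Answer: 8*√3 ≈ 13.856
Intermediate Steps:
w = 24 (w = 4*6 = 24)
r = -1 (r = 0 - 1 = -1)
a = -√3/3 (a = √3*(-⅓) = -√3/3 ≈ -0.57735)
(r*a)*w = -(-1)*√3/3*24 = (√3/3)*24 = 8*√3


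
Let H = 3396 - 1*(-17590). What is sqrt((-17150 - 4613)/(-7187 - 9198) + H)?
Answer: 3*sqrt(626047861845)/16385 ≈ 144.87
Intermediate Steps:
H = 20986 (H = 3396 + 17590 = 20986)
sqrt((-17150 - 4613)/(-7187 - 9198) + H) = sqrt((-17150 - 4613)/(-7187 - 9198) + 20986) = sqrt(-21763/(-16385) + 20986) = sqrt(-21763*(-1/16385) + 20986) = sqrt(21763/16385 + 20986) = sqrt(343877373/16385) = 3*sqrt(626047861845)/16385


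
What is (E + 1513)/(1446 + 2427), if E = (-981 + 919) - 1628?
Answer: -59/1291 ≈ -0.045701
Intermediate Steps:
E = -1690 (E = -62 - 1628 = -1690)
(E + 1513)/(1446 + 2427) = (-1690 + 1513)/(1446 + 2427) = -177/3873 = -177*1/3873 = -59/1291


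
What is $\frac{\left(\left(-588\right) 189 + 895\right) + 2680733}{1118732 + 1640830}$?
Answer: $\frac{428416}{459927} \approx 0.93149$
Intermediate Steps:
$\frac{\left(\left(-588\right) 189 + 895\right) + 2680733}{1118732 + 1640830} = \frac{\left(-111132 + 895\right) + 2680733}{2759562} = \left(-110237 + 2680733\right) \frac{1}{2759562} = 2570496 \cdot \frac{1}{2759562} = \frac{428416}{459927}$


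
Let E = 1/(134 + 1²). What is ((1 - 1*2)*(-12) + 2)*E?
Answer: 14/135 ≈ 0.10370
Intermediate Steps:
E = 1/135 (E = 1/(134 + 1) = 1/135 ≈ 0.0074074)
((1 - 1*2)*(-12) + 2)*E = ((1 - 1*2)*(-12) + 2)*(1/135) = ((1 - 2)*(-12) + 2)*(1/135) = (-1*(-12) + 2)*(1/135) = (12 + 2)*(1/135) = 14*(1/135) = 14/135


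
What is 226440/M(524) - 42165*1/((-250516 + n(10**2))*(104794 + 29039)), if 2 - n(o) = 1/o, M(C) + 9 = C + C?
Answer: 84354036901601780/387051067987143 ≈ 217.94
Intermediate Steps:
M(C) = -9 + 2*C (M(C) = -9 + (C + C) = -9 + 2*C)
n(o) = 2 - 1/o
226440/M(524) - 42165*1/((-250516 + n(10**2))*(104794 + 29039)) = 226440/(-9 + 2*524) - 42165*1/((-250516 + (2 - 1/(10**2)))*(104794 + 29039)) = 226440/(-9 + 1048) - 42165*1/(133833*(-250516 + (2 - 1/100))) = 226440/1039 - 42165*1/(133833*(-250516 + (2 - 1*1/100))) = 226440*(1/1039) - 42165*1/(133833*(-250516 + (2 - 1/100))) = 226440/1039 - 42165*1/(133833*(-250516 + 199/100)) = 226440/1039 - 42165/((-25051401/100*133833)) = 226440/1039 - 42165/(-3352704150033/100) = 226440/1039 - 42165*(-100/3352704150033) = 226440/1039 + 468500/372522683337 = 84354036901601780/387051067987143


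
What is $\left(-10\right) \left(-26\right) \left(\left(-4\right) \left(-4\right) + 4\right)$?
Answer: $5200$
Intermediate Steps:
$\left(-10\right) \left(-26\right) \left(\left(-4\right) \left(-4\right) + 4\right) = 260 \left(16 + 4\right) = 260 \cdot 20 = 5200$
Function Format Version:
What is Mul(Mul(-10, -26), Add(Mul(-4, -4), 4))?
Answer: 5200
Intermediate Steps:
Mul(Mul(-10, -26), Add(Mul(-4, -4), 4)) = Mul(260, Add(16, 4)) = Mul(260, 20) = 5200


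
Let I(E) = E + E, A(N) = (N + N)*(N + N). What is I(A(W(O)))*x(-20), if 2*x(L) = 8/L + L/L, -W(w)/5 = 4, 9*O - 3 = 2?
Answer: 960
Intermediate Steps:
O = 5/9 (O = ⅓ + (⅑)*2 = ⅓ + 2/9 = 5/9 ≈ 0.55556)
W(w) = -20 (W(w) = -5*4 = -20)
A(N) = 4*N² (A(N) = (2*N)*(2*N) = 4*N²)
I(E) = 2*E
x(L) = ½ + 4/L (x(L) = (8/L + L/L)/2 = (8/L + 1)/2 = (1 + 8/L)/2 = ½ + 4/L)
I(A(W(O)))*x(-20) = (2*(4*(-20)²))*((½)*(8 - 20)/(-20)) = (2*(4*400))*((½)*(-1/20)*(-12)) = (2*1600)*(3/10) = 3200*(3/10) = 960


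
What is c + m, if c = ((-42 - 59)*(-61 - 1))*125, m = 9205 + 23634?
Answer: 815589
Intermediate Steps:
m = 32839
c = 782750 (c = -101*(-62)*125 = 6262*125 = 782750)
c + m = 782750 + 32839 = 815589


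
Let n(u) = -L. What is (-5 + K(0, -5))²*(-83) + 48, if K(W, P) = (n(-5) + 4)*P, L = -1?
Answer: -74652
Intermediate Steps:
n(u) = 1 (n(u) = -1*(-1) = 1)
K(W, P) = 5*P (K(W, P) = (1 + 4)*P = 5*P)
(-5 + K(0, -5))²*(-83) + 48 = (-5 + 5*(-5))²*(-83) + 48 = (-5 - 25)²*(-83) + 48 = (-30)²*(-83) + 48 = 900*(-83) + 48 = -74700 + 48 = -74652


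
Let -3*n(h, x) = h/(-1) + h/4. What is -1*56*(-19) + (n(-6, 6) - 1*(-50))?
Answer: 2225/2 ≈ 1112.5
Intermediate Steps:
n(h, x) = h/4 (n(h, x) = -(h/(-1) + h/4)/3 = -(h*(-1) + h*(¼))/3 = -(-h + h/4)/3 = -(-1)*h/4 = h/4)
-1*56*(-19) + (n(-6, 6) - 1*(-50)) = -1*56*(-19) + ((¼)*(-6) - 1*(-50)) = -56*(-19) + (-3/2 + 50) = 1064 + 97/2 = 2225/2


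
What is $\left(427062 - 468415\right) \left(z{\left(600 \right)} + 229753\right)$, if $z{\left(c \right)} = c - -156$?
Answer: $-9532238677$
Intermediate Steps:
$z{\left(c \right)} = 156 + c$ ($z{\left(c \right)} = c + 156 = 156 + c$)
$\left(427062 - 468415\right) \left(z{\left(600 \right)} + 229753\right) = \left(427062 - 468415\right) \left(\left(156 + 600\right) + 229753\right) = - 41353 \left(756 + 229753\right) = \left(-41353\right) 230509 = -9532238677$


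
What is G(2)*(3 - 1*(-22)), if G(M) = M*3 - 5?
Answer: 25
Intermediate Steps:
G(M) = -5 + 3*M (G(M) = 3*M - 5 = -5 + 3*M)
G(2)*(3 - 1*(-22)) = (-5 + 3*2)*(3 - 1*(-22)) = (-5 + 6)*(3 + 22) = 1*25 = 25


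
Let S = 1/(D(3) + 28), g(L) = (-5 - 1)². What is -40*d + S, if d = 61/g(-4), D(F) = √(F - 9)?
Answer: (-610*√6 + 17071*I)/(9*(√6 - 28*I)) ≈ -67.742 - 0.0031006*I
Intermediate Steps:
g(L) = 36 (g(L) = (-6)² = 36)
D(F) = √(-9 + F)
d = 61/36 ≈ 1.6944
S = 1/(28 + I*√6) (S = 1/(√(-9 + 3) + 28) = 1/(√(-6) + 28) = 1/(I*√6 + 28) = 1/(28 + I*√6) ≈ 0.035443 - 0.0031006*I)
-40*d + S = -40*61/36 + (14/395 - I*√6/790) = -610/9 + (14/395 - I*√6/790) = -240824/3555 - I*√6/790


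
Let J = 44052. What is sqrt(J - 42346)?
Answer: sqrt(1706) ≈ 41.304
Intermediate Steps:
sqrt(J - 42346) = sqrt(44052 - 42346) = sqrt(1706)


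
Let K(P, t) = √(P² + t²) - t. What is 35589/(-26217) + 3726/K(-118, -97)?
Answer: -1661823635/60840918 + 1863*√23333/6962 ≈ 13.561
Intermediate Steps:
35589/(-26217) + 3726/K(-118, -97) = 35589/(-26217) + 3726/(√((-118)² + (-97)²) - 1*(-97)) = 35589*(-1/26217) + 3726/(√(13924 + 9409) + 97) = -11863/8739 + 3726/(√23333 + 97) = -11863/8739 + 3726/(97 + √23333)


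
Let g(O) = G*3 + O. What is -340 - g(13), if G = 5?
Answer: -368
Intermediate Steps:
g(O) = 15 + O (g(O) = 5*3 + O = 15 + O)
-340 - g(13) = -340 - (15 + 13) = -340 - 1*28 = -340 - 28 = -368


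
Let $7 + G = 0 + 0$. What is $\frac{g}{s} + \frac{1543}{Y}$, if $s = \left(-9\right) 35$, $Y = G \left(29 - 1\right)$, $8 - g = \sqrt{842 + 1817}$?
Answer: $- \frac{69659}{8820} + \frac{\sqrt{2659}}{315} \approx -7.7341$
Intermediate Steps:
$G = -7$ ($G = -7 + \left(0 + 0\right) = -7 + 0 = -7$)
$g = 8 - \sqrt{2659}$ ($g = 8 - \sqrt{842 + 1817} = 8 - \sqrt{2659} \approx -43.565$)
$Y = -196$ ($Y = - 7 \left(29 - 1\right) = \left(-7\right) 28 = -196$)
$s = -315$
$\frac{g}{s} + \frac{1543}{Y} = \frac{8 - \sqrt{2659}}{-315} + \frac{1543}{-196} = \left(8 - \sqrt{2659}\right) \left(- \frac{1}{315}\right) + 1543 \left(- \frac{1}{196}\right) = \left(- \frac{8}{315} + \frac{\sqrt{2659}}{315}\right) - \frac{1543}{196} = - \frac{69659}{8820} + \frac{\sqrt{2659}}{315}$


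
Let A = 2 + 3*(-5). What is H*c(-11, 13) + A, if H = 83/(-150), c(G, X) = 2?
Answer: -1058/75 ≈ -14.107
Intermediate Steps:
A = -13 (A = 2 - 15 = -13)
H = -83/150 (H = 83*(-1/150) = -83/150 ≈ -0.55333)
H*c(-11, 13) + A = -83/150*2 - 13 = -83/75 - 13 = -1058/75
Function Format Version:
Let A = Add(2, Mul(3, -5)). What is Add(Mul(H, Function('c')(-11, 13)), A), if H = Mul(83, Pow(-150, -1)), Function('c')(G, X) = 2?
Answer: Rational(-1058, 75) ≈ -14.107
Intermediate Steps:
A = -13 (A = Add(2, -15) = -13)
H = Rational(-83, 150) (H = Mul(83, Rational(-1, 150)) = Rational(-83, 150) ≈ -0.55333)
Add(Mul(H, Function('c')(-11, 13)), A) = Add(Mul(Rational(-83, 150), 2), -13) = Add(Rational(-83, 75), -13) = Rational(-1058, 75)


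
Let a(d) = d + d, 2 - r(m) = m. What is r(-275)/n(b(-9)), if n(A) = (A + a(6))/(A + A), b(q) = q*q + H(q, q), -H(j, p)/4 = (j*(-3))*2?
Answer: 24930/41 ≈ 608.05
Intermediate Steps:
r(m) = 2 - m
a(d) = 2*d
H(j, p) = 24*j (H(j, p) = -4*j*(-3)*2 = -4*(-3*j)*2 = -(-24)*j = 24*j)
b(q) = q² + 24*q (b(q) = q*q + 24*q = q² + 24*q)
n(A) = (12 + A)/(2*A) (n(A) = (A + 2*6)/(A + A) = (A + 12)/((2*A)) = (12 + A)*(1/(2*A)) = (12 + A)/(2*A))
r(-275)/n(b(-9)) = (2 - 1*(-275))/(((12 - 9*(24 - 9))/(2*((-9*(24 - 9)))))) = (2 + 275)/(((12 - 9*15)/(2*((-9*15))))) = 277/(((½)*(12 - 135)/(-135))) = 277/(((½)*(-1/135)*(-123))) = 277/(41/90) = 277*(90/41) = 24930/41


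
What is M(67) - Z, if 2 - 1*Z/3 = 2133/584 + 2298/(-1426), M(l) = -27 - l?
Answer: -39089761/416392 ≈ -93.877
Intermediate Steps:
Z = -51087/416392 (Z = 6 - 3*(2133/584 + 2298/(-1426)) = 6 - 3*(2133*(1/584) + 2298*(-1/1426)) = 6 - 3*(2133/584 - 1149/713) = 6 - 3*849813/416392 = 6 - 2549439/416392 = -51087/416392 ≈ -0.12269)
M(67) - Z = (-27 - 1*67) - 1*(-51087/416392) = (-27 - 67) + 51087/416392 = -94 + 51087/416392 = -39089761/416392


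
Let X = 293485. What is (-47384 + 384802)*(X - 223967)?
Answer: 23456624524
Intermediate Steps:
(-47384 + 384802)*(X - 223967) = (-47384 + 384802)*(293485 - 223967) = 337418*69518 = 23456624524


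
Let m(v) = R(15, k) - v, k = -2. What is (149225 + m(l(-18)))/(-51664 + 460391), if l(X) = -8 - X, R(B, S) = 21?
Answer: 149236/408727 ≈ 0.36512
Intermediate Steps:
m(v) = 21 - v
(149225 + m(l(-18)))/(-51664 + 460391) = (149225 + (21 - (-8 - 1*(-18))))/(-51664 + 460391) = (149225 + (21 - (-8 + 18)))/408727 = (149225 + (21 - 1*10))*(1/408727) = (149225 + (21 - 10))*(1/408727) = (149225 + 11)*(1/408727) = 149236*(1/408727) = 149236/408727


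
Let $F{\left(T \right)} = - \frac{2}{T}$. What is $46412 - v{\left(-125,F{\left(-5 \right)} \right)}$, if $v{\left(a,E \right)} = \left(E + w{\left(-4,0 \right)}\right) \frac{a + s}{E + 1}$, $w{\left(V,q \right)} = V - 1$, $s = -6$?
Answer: $\frac{321871}{7} \approx 45982.0$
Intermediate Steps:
$w{\left(V,q \right)} = -1 + V$
$v{\left(a,E \right)} = \frac{\left(-6 + a\right) \left(-5 + E\right)}{1 + E}$ ($v{\left(a,E \right)} = \left(E - 5\right) \frac{a - 6}{E + 1} = \left(E - 5\right) \frac{-6 + a}{1 + E} = \left(-5 + E\right) \frac{-6 + a}{1 + E} = \frac{\left(-6 + a\right) \left(-5 + E\right)}{1 + E}$)
$46412 - v{\left(-125,F{\left(-5 \right)} \right)} = 46412 - \frac{30 - 6 \left(- \frac{2}{-5}\right) - -625 + - \frac{2}{-5} \left(-125\right)}{1 - \frac{2}{-5}} = 46412 - \frac{30 - 6 \left(\left(-2\right) \left(- \frac{1}{5}\right)\right) + 625 + \left(-2\right) \left(- \frac{1}{5}\right) \left(-125\right)}{1 - - \frac{2}{5}} = 46412 - \frac{30 - \frac{12}{5} + 625 + \frac{2}{5} \left(-125\right)}{1 + \frac{2}{5}} = 46412 - \frac{30 - \frac{12}{5} + 625 - 50}{\frac{7}{5}} = 46412 - \frac{5}{7} \cdot \frac{3013}{5} = 46412 - \frac{3013}{7} = \frac{321871}{7}$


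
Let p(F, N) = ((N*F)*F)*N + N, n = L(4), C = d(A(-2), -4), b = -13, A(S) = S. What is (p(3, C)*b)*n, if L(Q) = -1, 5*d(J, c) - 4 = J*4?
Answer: 1612/25 ≈ 64.480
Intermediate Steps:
d(J, c) = 4/5 + 4*J/5 (d(J, c) = 4/5 + (J*4)/5 = 4/5 + (4*J)/5 = 4/5 + 4*J/5)
C = -4/5 (C = 4/5 + (4/5)*(-2) = 4/5 - 8/5 = -4/5 ≈ -0.80000)
n = -1
p(F, N) = N + F**2*N**2 (p(F, N) = ((F*N)*F)*N + N = (N*F**2)*N + N = F**2*N**2 + N = N + F**2*N**2)
(p(3, C)*b)*n = (-4*(1 - 4/5*3**2)/5*(-13))*(-1) = (-4*(1 - 4/5*9)/5*(-13))*(-1) = (-4*(1 - 36/5)/5*(-13))*(-1) = (-4/5*(-31/5)*(-13))*(-1) = ((124/25)*(-13))*(-1) = -1612/25*(-1) = 1612/25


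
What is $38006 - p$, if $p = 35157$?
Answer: $2849$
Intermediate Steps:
$38006 - p = 38006 - 35157 = 2849$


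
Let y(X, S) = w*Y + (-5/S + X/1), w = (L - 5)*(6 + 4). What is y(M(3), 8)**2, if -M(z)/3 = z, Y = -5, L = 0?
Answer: 3697929/64 ≈ 57780.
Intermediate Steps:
w = -50 (w = (0 - 5)*(6 + 4) = -5*10 = -50)
M(z) = -3*z
y(X, S) = 250 + X - 5/S (y(X, S) = -50*(-5) + (-5/S + X/1) = 250 + (-5/S + X*1) = 250 + (-5/S + X) = 250 + (X - 5/S) = 250 + X - 5/S)
y(M(3), 8)**2 = (250 - 3*3 - 5/8)**2 = (250 - 9 - 5*1/8)**2 = (250 - 9 - 5/8)**2 = (1923/8)**2 = 3697929/64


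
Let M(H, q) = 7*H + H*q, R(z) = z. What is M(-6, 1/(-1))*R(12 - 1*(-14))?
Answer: -936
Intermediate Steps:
M(-6, 1/(-1))*R(12 - 1*(-14)) = (-6*(7 + 1/(-1)))*(12 - 1*(-14)) = (-6*(7 - 1))*(12 + 14) = -6*6*26 = -36*26 = -936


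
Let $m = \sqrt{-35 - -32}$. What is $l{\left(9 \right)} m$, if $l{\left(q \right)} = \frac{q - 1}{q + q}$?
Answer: $\frac{4 i \sqrt{3}}{9} \approx 0.7698 i$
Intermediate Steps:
$l{\left(q \right)} = \frac{-1 + q}{2 q}$
$m = i \sqrt{3}$ ($m = \sqrt{-35 + \left(\left(-5 + 2\right) + 35\right)} = \sqrt{-35 + \left(-3 + 35\right)} = \sqrt{-35 + 32} = \sqrt{-3} = i \sqrt{3} \approx 1.732 i$)
$l{\left(9 \right)} m = \frac{-1 + 9}{2 \cdot 9} i \sqrt{3} = \frac{1}{2} \cdot \frac{1}{9} \cdot 8 i \sqrt{3} = \frac{4 i \sqrt{3}}{9}$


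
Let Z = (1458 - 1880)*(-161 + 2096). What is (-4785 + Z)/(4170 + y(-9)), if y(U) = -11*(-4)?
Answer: -821355/4214 ≈ -194.91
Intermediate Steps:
y(U) = 44
Z = -816570 (Z = -422*1935 = -816570)
(-4785 + Z)/(4170 + y(-9)) = (-4785 - 816570)/(4170 + 44) = -821355/4214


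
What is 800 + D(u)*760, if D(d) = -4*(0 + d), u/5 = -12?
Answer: 183200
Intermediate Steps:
u = -60 (u = 5*(-12) = -60)
D(d) = -4*d
800 + D(u)*760 = 800 - 4*(-60)*760 = 800 + 240*760 = 800 + 182400 = 183200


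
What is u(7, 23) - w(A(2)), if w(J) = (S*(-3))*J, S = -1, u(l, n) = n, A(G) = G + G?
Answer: 11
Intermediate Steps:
A(G) = 2*G
w(J) = 3*J (w(J) = (-1*(-3))*J = 3*J)
u(7, 23) - w(A(2)) = 23 - 3*2*2 = 23 - 3*4 = 23 - 1*12 = 23 - 12 = 11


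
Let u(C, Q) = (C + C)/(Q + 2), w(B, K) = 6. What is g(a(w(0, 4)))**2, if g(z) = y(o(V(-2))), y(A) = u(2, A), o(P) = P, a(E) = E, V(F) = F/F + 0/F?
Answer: 16/9 ≈ 1.7778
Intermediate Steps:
V(F) = 1 (V(F) = 1 + 0 = 1)
u(C, Q) = 2*C/(2 + Q) (u(C, Q) = (2*C)/(2 + Q) = 2*C/(2 + Q))
y(A) = 4/(2 + A) (y(A) = 2*2/(2 + A) = 4/(2 + A))
g(z) = 4/3 (g(z) = 4/(2 + 1) = 4/3)
g(a(w(0, 4)))**2 = (4/3)**2 = 16/9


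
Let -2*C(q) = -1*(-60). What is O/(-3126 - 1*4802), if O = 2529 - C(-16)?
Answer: -2559/7928 ≈ -0.32278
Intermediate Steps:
C(q) = -30 (C(q) = -(-1)*(-60)/2 = -1/2*60 = -30)
O = 2559 (O = 2529 - 1*(-30) = 2529 + 30 = 2559)
O/(-3126 - 1*4802) = 2559/(-3126 - 1*4802) = 2559/(-3126 - 4802) = 2559/(-7928) = 2559*(-1/7928) = -2559/7928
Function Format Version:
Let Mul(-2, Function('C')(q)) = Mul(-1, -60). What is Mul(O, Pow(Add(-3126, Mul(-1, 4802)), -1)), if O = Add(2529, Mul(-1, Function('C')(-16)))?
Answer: Rational(-2559, 7928) ≈ -0.32278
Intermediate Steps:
Function('C')(q) = -30 (Function('C')(q) = Mul(Rational(-1, 2), Mul(-1, -60)) = Mul(Rational(-1, 2), 60) = -30)
O = 2559 (O = Add(2529, Mul(-1, -30)) = Add(2529, 30) = 2559)
Mul(O, Pow(Add(-3126, Mul(-1, 4802)), -1)) = Mul(2559, Pow(Add(-3126, Mul(-1, 4802)), -1)) = Mul(2559, Pow(Add(-3126, -4802), -1)) = Mul(2559, Pow(-7928, -1)) = Mul(2559, Rational(-1, 7928)) = Rational(-2559, 7928)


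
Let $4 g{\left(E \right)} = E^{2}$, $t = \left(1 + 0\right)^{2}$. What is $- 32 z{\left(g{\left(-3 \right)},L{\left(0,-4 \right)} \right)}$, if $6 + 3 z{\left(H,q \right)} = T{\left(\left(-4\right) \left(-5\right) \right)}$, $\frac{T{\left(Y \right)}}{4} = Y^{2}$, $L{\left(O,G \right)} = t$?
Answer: $- \frac{51008}{3} \approx -17003.0$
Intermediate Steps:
$t = 1$ ($t = 1^{2} = 1$)
$L{\left(O,G \right)} = 1$
$g{\left(E \right)} = \frac{E^{2}}{4}$
$T{\left(Y \right)} = 4 Y^{2}$
$z{\left(H,q \right)} = \frac{1594}{3}$ ($z{\left(H,q \right)} = -2 + \frac{4 \left(\left(-4\right) \left(-5\right)\right)^{2}}{3} = -2 + \frac{4 \cdot 20^{2}}{3} = -2 + \frac{4 \cdot 400}{3} = -2 + \frac{1}{3} \cdot 1600 = -2 + \frac{1600}{3} = \frac{1594}{3}$)
$- 32 z{\left(g{\left(-3 \right)},L{\left(0,-4 \right)} \right)} = \left(-32\right) \frac{1594}{3} = - \frac{51008}{3}$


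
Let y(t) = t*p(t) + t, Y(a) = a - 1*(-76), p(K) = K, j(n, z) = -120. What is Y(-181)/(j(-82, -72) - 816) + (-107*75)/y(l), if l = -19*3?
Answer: -49835/20748 ≈ -2.4019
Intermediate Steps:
Y(a) = 76 + a (Y(a) = a + 76 = 76 + a)
l = -57
y(t) = t + t**2 (y(t) = t*t + t = t**2 + t = t + t**2)
Y(-181)/(j(-82, -72) - 816) + (-107*75)/y(l) = (76 - 181)/(-120 - 816) + (-107*75)/((-57*(1 - 57))) = -105/(-936) - 8025/((-57*(-56))) = -105*(-1/936) - 8025/3192 = 35/312 - 8025*1/3192 = 35/312 - 2675/1064 = -49835/20748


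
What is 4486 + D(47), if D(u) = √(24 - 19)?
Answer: 4486 + √5 ≈ 4488.2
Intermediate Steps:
D(u) = √5
4486 + D(47) = 4486 + √5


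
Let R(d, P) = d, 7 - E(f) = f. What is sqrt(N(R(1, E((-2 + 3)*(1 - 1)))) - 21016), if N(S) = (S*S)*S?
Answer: 3*I*sqrt(2335) ≈ 144.97*I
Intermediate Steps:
E(f) = 7 - f
N(S) = S**3 (N(S) = S**2*S = S**3)
sqrt(N(R(1, E((-2 + 3)*(1 - 1)))) - 21016) = sqrt(1**3 - 21016) = sqrt(1 - 21016) = sqrt(-21015) = 3*I*sqrt(2335)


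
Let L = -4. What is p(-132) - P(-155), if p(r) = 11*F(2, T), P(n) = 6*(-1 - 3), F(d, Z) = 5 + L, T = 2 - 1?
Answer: 35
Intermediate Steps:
T = 1
F(d, Z) = 1 (F(d, Z) = 5 - 4 = 1)
P(n) = -24 (P(n) = 6*(-4) = -24)
p(r) = 11 (p(r) = 11*1 = 11)
p(-132) - P(-155) = 11 - 1*(-24) = 11 + 24 = 35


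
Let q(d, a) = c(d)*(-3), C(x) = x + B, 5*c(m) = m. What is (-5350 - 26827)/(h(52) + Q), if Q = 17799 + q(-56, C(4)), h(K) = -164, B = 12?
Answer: -6995/3841 ≈ -1.8211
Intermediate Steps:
c(m) = m/5
C(x) = 12 + x (C(x) = x + 12 = 12 + x)
q(d, a) = -3*d/5 (q(d, a) = (d/5)*(-3) = -3*d/5)
Q = 89163/5 (Q = 17799 - ⅗*(-56) = 17799 + 168/5 = 89163/5 ≈ 17833.)
(-5350 - 26827)/(h(52) + Q) = (-5350 - 26827)/(-164 + 89163/5) = -32177/88343/5 = -32177*5/88343 = -6995/3841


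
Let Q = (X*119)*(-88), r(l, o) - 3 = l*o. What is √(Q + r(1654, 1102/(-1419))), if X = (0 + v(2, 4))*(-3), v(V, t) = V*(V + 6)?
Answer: √1009548136047/1419 ≈ 708.08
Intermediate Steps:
v(V, t) = V*(6 + V)
X = -48 (X = (0 + 2*(6 + 2))*(-3) = (0 + 2*8)*(-3) = (0 + 16)*(-3) = 16*(-3) = -48)
r(l, o) = 3 + l*o
Q = 502656 (Q = -48*119*(-88) = -5712*(-88) = 502656)
√(Q + r(1654, 1102/(-1419))) = √(502656 + (3 + 1654*(1102/(-1419)))) = √(502656 + (3 + 1654*(1102*(-1/1419)))) = √(502656 + (3 + 1654*(-1102/1419))) = √(502656 + (3 - 1822708/1419)) = √(502656 - 1818451/1419) = √(711450413/1419) = √1009548136047/1419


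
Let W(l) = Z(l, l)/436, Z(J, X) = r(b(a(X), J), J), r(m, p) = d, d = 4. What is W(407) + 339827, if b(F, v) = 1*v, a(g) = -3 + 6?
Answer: 37041144/109 ≈ 3.3983e+5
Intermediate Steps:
a(g) = 3
b(F, v) = v
r(m, p) = 4
Z(J, X) = 4
W(l) = 1/109 (W(l) = 4/436 = 4*(1/436) = 1/109)
W(407) + 339827 = 1/109 + 339827 = 37041144/109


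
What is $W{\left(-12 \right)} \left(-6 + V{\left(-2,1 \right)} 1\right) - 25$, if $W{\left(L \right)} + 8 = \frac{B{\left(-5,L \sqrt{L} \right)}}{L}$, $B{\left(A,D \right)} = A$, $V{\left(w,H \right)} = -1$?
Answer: $\frac{337}{12} \approx 28.083$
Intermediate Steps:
$W{\left(L \right)} = -8 - \frac{5}{L}$
$W{\left(-12 \right)} \left(-6 + V{\left(-2,1 \right)} 1\right) - 25 = \left(-8 - \frac{5}{-12}\right) \left(-6 - 1\right) - 25 = \left(-8 - - \frac{5}{12}\right) \left(-6 - 1\right) - 25 = \left(-8 + \frac{5}{12}\right) \left(-7\right) - 25 = \left(- \frac{91}{12}\right) \left(-7\right) - 25 = \frac{637}{12} - 25 = \frac{337}{12}$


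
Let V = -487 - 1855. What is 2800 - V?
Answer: 5142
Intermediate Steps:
V = -2342
2800 - V = 2800 - 1*(-2342) = 2800 + 2342 = 5142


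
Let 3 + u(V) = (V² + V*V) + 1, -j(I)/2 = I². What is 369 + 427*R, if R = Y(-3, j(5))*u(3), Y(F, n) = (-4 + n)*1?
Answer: -368559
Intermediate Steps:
j(I) = -2*I²
u(V) = -2 + 2*V² (u(V) = -3 + ((V² + V*V) + 1) = -3 + ((V² + V²) + 1) = -3 + (2*V² + 1) = -3 + (1 + 2*V²) = -2 + 2*V²)
Y(F, n) = -4 + n
R = -864 (R = (-4 - 2*5²)*(-2 + 2*3²) = (-4 - 2*25)*(-2 + 2*9) = (-4 - 50)*(-2 + 18) = -54*16 = -864)
369 + 427*R = 369 + 427*(-864) = 369 - 368928 = -368559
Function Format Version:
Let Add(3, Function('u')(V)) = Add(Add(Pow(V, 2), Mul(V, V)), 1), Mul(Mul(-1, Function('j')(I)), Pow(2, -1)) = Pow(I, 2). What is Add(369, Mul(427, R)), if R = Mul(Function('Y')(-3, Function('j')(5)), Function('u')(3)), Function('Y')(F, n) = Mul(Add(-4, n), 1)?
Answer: -368559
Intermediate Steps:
Function('j')(I) = Mul(-2, Pow(I, 2))
Function('u')(V) = Add(-2, Mul(2, Pow(V, 2))) (Function('u')(V) = Add(-3, Add(Add(Pow(V, 2), Mul(V, V)), 1)) = Add(-3, Add(Add(Pow(V, 2), Pow(V, 2)), 1)) = Add(-3, Add(Mul(2, Pow(V, 2)), 1)) = Add(-3, Add(1, Mul(2, Pow(V, 2)))) = Add(-2, Mul(2, Pow(V, 2))))
Function('Y')(F, n) = Add(-4, n)
R = -864 (R = Mul(Add(-4, Mul(-2, Pow(5, 2))), Add(-2, Mul(2, Pow(3, 2)))) = Mul(Add(-4, Mul(-2, 25)), Add(-2, Mul(2, 9))) = Mul(Add(-4, -50), Add(-2, 18)) = Mul(-54, 16) = -864)
Add(369, Mul(427, R)) = Add(369, Mul(427, -864)) = Add(369, -368928) = -368559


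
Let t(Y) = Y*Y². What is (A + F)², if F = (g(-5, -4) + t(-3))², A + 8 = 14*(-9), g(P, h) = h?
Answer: 683929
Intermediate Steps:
t(Y) = Y³
A = -134 (A = -8 + 14*(-9) = -8 - 126 = -134)
F = 961 (F = (-4 + (-3)³)² = (-4 - 27)² = (-31)² = 961)
(A + F)² = (-134 + 961)² = 827² = 683929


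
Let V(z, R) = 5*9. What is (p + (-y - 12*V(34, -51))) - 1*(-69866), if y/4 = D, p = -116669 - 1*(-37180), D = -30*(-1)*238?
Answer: -38723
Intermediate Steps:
V(z, R) = 45
D = 7140 (D = 30*238 = 7140)
p = -79489 (p = -116669 + 37180 = -79489)
y = 28560 (y = 4*7140 = 28560)
(p + (-y - 12*V(34, -51))) - 1*(-69866) = (-79489 + (-1*28560 - 12*45)) - 1*(-69866) = (-79489 + (-28560 - 540)) + 69866 = (-79489 - 29100) + 69866 = -108589 + 69866 = -38723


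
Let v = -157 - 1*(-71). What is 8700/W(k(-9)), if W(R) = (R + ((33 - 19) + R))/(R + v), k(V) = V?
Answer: 206625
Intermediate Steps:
v = -86 (v = -157 + 71 = -86)
W(R) = (14 + 2*R)/(-86 + R) (W(R) = (R + ((33 - 19) + R))/(R - 86) = (R + (14 + R))/(-86 + R) = (14 + 2*R)/(-86 + R))
8700/W(k(-9)) = 8700/((2*(7 - 9)/(-86 - 9))) = 8700/((2*(-2)/(-95))) = 8700/((2*(-1/95)*(-2))) = 8700/(4/95) = 8700*(95/4) = 206625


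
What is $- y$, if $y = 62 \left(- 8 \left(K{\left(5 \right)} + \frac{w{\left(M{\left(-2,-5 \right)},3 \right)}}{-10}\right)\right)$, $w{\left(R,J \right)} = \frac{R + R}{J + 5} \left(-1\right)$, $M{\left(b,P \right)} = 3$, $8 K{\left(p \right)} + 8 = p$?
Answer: $- \frac{744}{5} \approx -148.8$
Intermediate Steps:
$K{\left(p \right)} = -1 + \frac{p}{8}$
$w{\left(R,J \right)} = - \frac{2 R}{5 + J}$ ($w{\left(R,J \right)} = \frac{2 R}{5 + J} \left(-1\right) = - \frac{2 R}{5 + J}$)
$y = \frac{744}{5}$ ($y = 62 \left(- 8 \left(\left(-1 + \frac{1}{8} \cdot 5\right) + \frac{\left(-2\right) 3 \frac{1}{5 + 3}}{-10}\right)\right) = 62 \left(- 8 \left(\left(-1 + \frac{5}{8}\right) + \left(-2\right) 3 \cdot \frac{1}{8} \left(- \frac{1}{10}\right)\right)\right) = 62 \left(- 8 \left(- \frac{3}{8} + \left(-2\right) 3 \cdot \frac{1}{8} \left(- \frac{1}{10}\right)\right)\right) = 62 \left(- 8 \left(- \frac{3}{8} - - \frac{3}{40}\right)\right) = 62 \left(- 8 \left(- \frac{3}{8} + \frac{3}{40}\right)\right) = 62 \left(\left(-8\right) \left(- \frac{3}{10}\right)\right) = 62 \cdot \frac{12}{5} = \frac{744}{5} \approx 148.8$)
$- y = \left(-1\right) \frac{744}{5} = - \frac{744}{5}$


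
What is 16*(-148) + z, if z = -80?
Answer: -2448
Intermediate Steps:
16*(-148) + z = 16*(-148) - 80 = -2368 - 80 = -2448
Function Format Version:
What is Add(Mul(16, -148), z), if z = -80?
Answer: -2448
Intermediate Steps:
Add(Mul(16, -148), z) = Add(Mul(16, -148), -80) = Add(-2368, -80) = -2448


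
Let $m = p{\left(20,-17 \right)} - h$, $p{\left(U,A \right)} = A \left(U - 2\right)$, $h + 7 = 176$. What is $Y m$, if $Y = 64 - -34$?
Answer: $-46550$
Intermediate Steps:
$h = 169$ ($h = -7 + 176 = 169$)
$p{\left(U,A \right)} = A \left(-2 + U\right)$
$m = -475$ ($m = - 17 \left(-2 + 20\right) - 169 = \left(-17\right) 18 - 169 = -306 - 169 = -475$)
$Y = 98$ ($Y = 64 + 34 = 98$)
$Y m = 98 \left(-475\right) = -46550$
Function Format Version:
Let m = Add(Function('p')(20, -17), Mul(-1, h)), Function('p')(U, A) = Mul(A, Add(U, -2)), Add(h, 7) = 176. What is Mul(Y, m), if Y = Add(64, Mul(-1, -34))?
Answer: -46550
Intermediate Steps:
h = 169 (h = Add(-7, 176) = 169)
Function('p')(U, A) = Mul(A, Add(-2, U))
m = -475 (m = Add(Mul(-17, Add(-2, 20)), Mul(-1, 169)) = Add(Mul(-17, 18), -169) = Add(-306, -169) = -475)
Y = 98 (Y = Add(64, 34) = 98)
Mul(Y, m) = Mul(98, -475) = -46550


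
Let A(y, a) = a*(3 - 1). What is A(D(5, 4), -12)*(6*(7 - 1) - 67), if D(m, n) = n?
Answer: 744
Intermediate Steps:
A(y, a) = 2*a (A(y, a) = a*2 = 2*a)
A(D(5, 4), -12)*(6*(7 - 1) - 67) = (2*(-12))*(6*(7 - 1) - 67) = -24*(6*6 - 67) = -24*(36 - 67) = -24*(-31) = 744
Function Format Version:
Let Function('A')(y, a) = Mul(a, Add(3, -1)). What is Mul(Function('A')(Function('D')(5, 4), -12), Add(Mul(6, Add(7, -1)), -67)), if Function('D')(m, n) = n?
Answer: 744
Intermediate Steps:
Function('A')(y, a) = Mul(2, a) (Function('A')(y, a) = Mul(a, 2) = Mul(2, a))
Mul(Function('A')(Function('D')(5, 4), -12), Add(Mul(6, Add(7, -1)), -67)) = Mul(Mul(2, -12), Add(Mul(6, Add(7, -1)), -67)) = Mul(-24, Add(Mul(6, 6), -67)) = Mul(-24, Add(36, -67)) = Mul(-24, -31) = 744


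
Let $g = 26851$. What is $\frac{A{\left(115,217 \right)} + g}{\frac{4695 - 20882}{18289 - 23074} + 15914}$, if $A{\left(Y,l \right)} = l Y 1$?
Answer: $\frac{247891710}{76164677} \approx 3.2547$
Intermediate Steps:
$A{\left(Y,l \right)} = Y l$ ($A{\left(Y,l \right)} = Y l 1 = Y l$)
$\frac{A{\left(115,217 \right)} + g}{\frac{4695 - 20882}{18289 - 23074} + 15914} = \frac{115 \cdot 217 + 26851}{\frac{4695 - 20882}{18289 - 23074} + 15914} = \frac{24955 + 26851}{- \frac{16187}{-4785} + 15914} = \frac{51806}{\left(-16187\right) \left(- \frac{1}{4785}\right) + 15914} = \frac{51806}{\frac{16187}{4785} + 15914} = \frac{51806}{\frac{76164677}{4785}} = 51806 \cdot \frac{4785}{76164677} = \frac{247891710}{76164677}$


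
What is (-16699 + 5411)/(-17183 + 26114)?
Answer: -11288/8931 ≈ -1.2639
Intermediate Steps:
(-16699 + 5411)/(-17183 + 26114) = -11288/8931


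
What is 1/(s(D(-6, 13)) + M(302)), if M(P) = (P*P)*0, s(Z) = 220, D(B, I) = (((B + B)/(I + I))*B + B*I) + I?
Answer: 1/220 ≈ 0.0045455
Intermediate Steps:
D(B, I) = I + B*I + B²/I (D(B, I) = (((2*B)/((2*I)))*B + B*I) + I = (((2*B)*(1/(2*I)))*B + B*I) + I = ((B/I)*B + B*I) + I = (B²/I + B*I) + I = (B*I + B²/I) + I = I + B*I + B²/I)
M(P) = 0 (M(P) = P²*0 = 0)
1/(s(D(-6, 13)) + M(302)) = 1/(220 + 0) = 1/220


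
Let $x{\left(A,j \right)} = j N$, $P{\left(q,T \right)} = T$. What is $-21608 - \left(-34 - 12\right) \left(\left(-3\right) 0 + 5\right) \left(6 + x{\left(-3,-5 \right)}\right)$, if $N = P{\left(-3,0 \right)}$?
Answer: $-20228$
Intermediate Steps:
$N = 0$
$x{\left(A,j \right)} = 0$ ($x{\left(A,j \right)} = j 0 = 0$)
$-21608 - \left(-34 - 12\right) \left(\left(-3\right) 0 + 5\right) \left(6 + x{\left(-3,-5 \right)}\right) = -21608 - \left(-34 - 12\right) \left(\left(-3\right) 0 + 5\right) \left(6 + 0\right) = -21608 - - 46 \left(0 + 5\right) 6 = -21608 - - 46 \cdot 5 \cdot 6 = -21608 - \left(-46\right) 30 = -21608 - -1380 = -21608 + 1380 = -20228$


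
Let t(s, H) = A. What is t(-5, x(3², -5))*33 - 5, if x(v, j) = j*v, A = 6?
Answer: 193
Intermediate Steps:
t(s, H) = 6
t(-5, x(3², -5))*33 - 5 = 6*33 - 5 = 198 - 5 = 193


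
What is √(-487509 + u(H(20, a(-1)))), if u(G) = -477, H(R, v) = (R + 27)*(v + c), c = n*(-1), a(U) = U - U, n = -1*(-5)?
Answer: I*√487986 ≈ 698.56*I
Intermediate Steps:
n = 5
a(U) = 0
c = -5 (c = 5*(-1) = -5)
H(R, v) = (-5 + v)*(27 + R) (H(R, v) = (R + 27)*(v - 5) = (27 + R)*(-5 + v) = (-5 + v)*(27 + R))
√(-487509 + u(H(20, a(-1)))) = √(-487509 - 477) = √(-487986) = I*√487986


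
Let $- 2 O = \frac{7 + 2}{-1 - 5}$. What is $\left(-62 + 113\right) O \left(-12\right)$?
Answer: $-459$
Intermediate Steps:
$O = \frac{3}{4}$ ($O = - \frac{\left(7 + 2\right) \frac{1}{-1 - 5}}{2} = - \frac{9 \frac{1}{-6}}{2} = - \frac{9 \left(- \frac{1}{6}\right)}{2} = \left(- \frac{1}{2}\right) \left(- \frac{3}{2}\right) = \frac{3}{4} \approx 0.75$)
$\left(-62 + 113\right) O \left(-12\right) = \left(-62 + 113\right) \frac{3}{4} \left(-12\right) = 51 \left(-9\right) = -459$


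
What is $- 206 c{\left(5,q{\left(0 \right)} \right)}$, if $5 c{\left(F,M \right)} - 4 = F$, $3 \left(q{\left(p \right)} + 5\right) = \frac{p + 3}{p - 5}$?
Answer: $- \frac{1854}{5} \approx -370.8$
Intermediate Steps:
$q{\left(p \right)} = -5 + \frac{3 + p}{3 \left(-5 + p\right)}$ ($q{\left(p \right)} = -5 + \frac{\left(p + 3\right) \frac{1}{p - 5}}{3} = -5 + \frac{\left(3 + p\right) \frac{1}{-5 + p}}{3} = -5 + \frac{\frac{1}{-5 + p} \left(3 + p\right)}{3} = -5 + \frac{3 + p}{3 \left(-5 + p\right)}$)
$c{\left(F,M \right)} = \frac{4}{5} + \frac{F}{5}$
$- 206 c{\left(5,q{\left(0 \right)} \right)} = - 206 \left(\frac{4}{5} + \frac{1}{5} \cdot 5\right) = - 206 \left(\frac{4}{5} + 1\right) = \left(-206\right) \frac{9}{5} = - \frac{1854}{5}$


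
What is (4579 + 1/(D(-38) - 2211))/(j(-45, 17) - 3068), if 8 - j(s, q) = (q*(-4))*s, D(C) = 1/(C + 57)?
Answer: -192354613/257088960 ≈ -0.74820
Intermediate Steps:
D(C) = 1/(57 + C)
j(s, q) = 8 + 4*q*s (j(s, q) = 8 - q*(-4)*s = 8 - (-4*q)*s = 8 - (-4)*q*s = 8 + 4*q*s)
(4579 + 1/(D(-38) - 2211))/(j(-45, 17) - 3068) = (4579 + 1/(1/(57 - 38) - 2211))/((8 + 4*17*(-45)) - 3068) = (4579 + 1/(1/19 - 2211))/((8 - 3060) - 3068) = (4579 + 1/(1/19 - 2211))/(-3052 - 3068) = (4579 + 1/(-42008/19))/(-6120) = (4579 - 19/42008)*(-1/6120) = (192354613/42008)*(-1/6120) = -192354613/257088960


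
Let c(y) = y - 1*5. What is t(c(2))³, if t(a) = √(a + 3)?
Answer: 0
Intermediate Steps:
c(y) = -5 + y (c(y) = y - 5 = -5 + y)
t(a) = √(3 + a)
t(c(2))³ = (√(3 + (-5 + 2)))³ = (√(3 - 3))³ = (√0)³ = 0³ = 0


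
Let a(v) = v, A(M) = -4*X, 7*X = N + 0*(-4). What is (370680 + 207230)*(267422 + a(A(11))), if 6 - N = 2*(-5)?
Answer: 1081783949900/7 ≈ 1.5454e+11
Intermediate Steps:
N = 16 (N = 6 - 2*(-5) = 6 - 1*(-10) = 6 + 10 = 16)
X = 16/7 (X = (16 + 0*(-4))/7 = (16 + 0)/7 = (⅐)*16 = 16/7 ≈ 2.2857)
A(M) = -64/7 (A(M) = -4*16/7 = -64/7)
(370680 + 207230)*(267422 + a(A(11))) = (370680 + 207230)*(267422 - 64/7) = 577910*(1871890/7) = 1081783949900/7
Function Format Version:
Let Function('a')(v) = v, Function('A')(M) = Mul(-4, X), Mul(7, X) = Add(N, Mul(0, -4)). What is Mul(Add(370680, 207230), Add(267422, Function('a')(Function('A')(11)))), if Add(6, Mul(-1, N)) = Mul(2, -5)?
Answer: Rational(1081783949900, 7) ≈ 1.5454e+11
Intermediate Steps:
N = 16 (N = Add(6, Mul(-1, Mul(2, -5))) = Add(6, Mul(-1, -10)) = Add(6, 10) = 16)
X = Rational(16, 7) (X = Mul(Rational(1, 7), Add(16, Mul(0, -4))) = Mul(Rational(1, 7), Add(16, 0)) = Mul(Rational(1, 7), 16) = Rational(16, 7) ≈ 2.2857)
Function('A')(M) = Rational(-64, 7) (Function('A')(M) = Mul(-4, Rational(16, 7)) = Rational(-64, 7))
Mul(Add(370680, 207230), Add(267422, Function('a')(Function('A')(11)))) = Mul(Add(370680, 207230), Add(267422, Rational(-64, 7))) = Mul(577910, Rational(1871890, 7)) = Rational(1081783949900, 7)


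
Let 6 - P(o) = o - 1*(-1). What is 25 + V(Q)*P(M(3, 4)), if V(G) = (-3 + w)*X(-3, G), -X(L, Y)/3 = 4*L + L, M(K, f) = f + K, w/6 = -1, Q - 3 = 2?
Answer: 835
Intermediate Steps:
Q = 5 (Q = 3 + 2 = 5)
w = -6 (w = 6*(-1) = -6)
M(K, f) = K + f
X(L, Y) = -15*L (X(L, Y) = -3*(4*L + L) = -15*L)
P(o) = 5 - o (P(o) = 6 - (o - 1*(-1)) = 6 - (o + 1) = 6 - (1 + o) = 6 + (-1 - o) = 5 - o)
V(G) = -405 (V(G) = (-3 - 6)*(-15*(-3)) = -9*45 = -405)
25 + V(Q)*P(M(3, 4)) = 25 - 405*(5 - (3 + 4)) = 25 - 405*(5 - 1*7) = 25 - 405*(5 - 7) = 25 - 405*(-2) = 25 + 810 = 835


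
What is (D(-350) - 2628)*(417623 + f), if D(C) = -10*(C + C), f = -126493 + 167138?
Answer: 2003547696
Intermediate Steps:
f = 40645
D(C) = -20*C
(D(-350) - 2628)*(417623 + f) = (-20*(-350) - 2628)*(417623 + 40645) = (7000 - 2628)*458268 = 4372*458268 = 2003547696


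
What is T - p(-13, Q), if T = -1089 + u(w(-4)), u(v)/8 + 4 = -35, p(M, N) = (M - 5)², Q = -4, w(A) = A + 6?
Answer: -1725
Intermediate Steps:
w(A) = 6 + A
p(M, N) = (-5 + M)²
u(v) = -312 (u(v) = -32 + 8*(-35) = -32 - 280 = -312)
T = -1401 (T = -1089 - 312 = -1401)
T - p(-13, Q) = -1401 - (-5 - 13)² = -1401 - 1*(-18)² = -1401 - 1*324 = -1401 - 324 = -1725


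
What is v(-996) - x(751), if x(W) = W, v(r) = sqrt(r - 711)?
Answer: -751 + I*sqrt(1707) ≈ -751.0 + 41.316*I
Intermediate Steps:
v(r) = sqrt(-711 + r)
v(-996) - x(751) = sqrt(-711 - 996) - 1*751 = sqrt(-1707) - 751 = I*sqrt(1707) - 751 = -751 + I*sqrt(1707)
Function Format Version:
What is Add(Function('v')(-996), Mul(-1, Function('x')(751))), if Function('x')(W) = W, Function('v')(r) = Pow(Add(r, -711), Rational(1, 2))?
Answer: Add(-751, Mul(I, Pow(1707, Rational(1, 2)))) ≈ Add(-751.00, Mul(41.316, I))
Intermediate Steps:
Function('v')(r) = Pow(Add(-711, r), Rational(1, 2))
Add(Function('v')(-996), Mul(-1, Function('x')(751))) = Add(Pow(Add(-711, -996), Rational(1, 2)), Mul(-1, 751)) = Add(Pow(-1707, Rational(1, 2)), -751) = Add(Mul(I, Pow(1707, Rational(1, 2))), -751) = Add(-751, Mul(I, Pow(1707, Rational(1, 2))))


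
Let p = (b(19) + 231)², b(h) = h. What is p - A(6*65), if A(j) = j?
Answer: 62110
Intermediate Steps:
p = 62500 (p = (19 + 231)² = 250² = 62500)
p - A(6*65) = 62500 - 6*65 = 62500 - 1*390 = 62500 - 390 = 62110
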